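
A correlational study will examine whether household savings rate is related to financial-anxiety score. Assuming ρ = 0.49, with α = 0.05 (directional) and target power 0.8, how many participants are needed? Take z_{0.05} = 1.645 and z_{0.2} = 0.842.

n = 25

Fisher's z: C = ½·ln((1+r)/(1−r)) = ½·ln(2.9216) = 0.5361.
n = ((z_{α} + z_β)/C)² + 3.
(1.645 + 0.842) / 0.5361 = 2.487 / 0.5361 = 4.639.
n = 4.639² + 3 = 21.52 + 3 = 24.5.
Round up.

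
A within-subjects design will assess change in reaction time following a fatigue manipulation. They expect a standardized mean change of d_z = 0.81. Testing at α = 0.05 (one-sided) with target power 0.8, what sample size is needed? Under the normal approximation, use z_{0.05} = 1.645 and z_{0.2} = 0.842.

n = 10 pairs

For a paired (one-sample on differences) test: n = ((z_{α} + z_β) / d)².
z_{α} + z_β = 1.645 + 0.842 = 2.487.
n = (2.487 / 0.81)² = 3.070² = 9.43.
Round up.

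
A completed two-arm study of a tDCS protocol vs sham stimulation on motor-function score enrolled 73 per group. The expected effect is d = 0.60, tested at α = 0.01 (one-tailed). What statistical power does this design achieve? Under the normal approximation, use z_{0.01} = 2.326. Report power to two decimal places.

power ≈ 0.90

For two equal groups, power = Φ(d·√(n/2) − z_{α}).
d·√(n/2) = 0.60 × √(73/2) = 0.60 × 6.042 = 3.625.
z_β = 3.625 − 2.326 = 1.299.
Power = Φ(1.299) = 0.903.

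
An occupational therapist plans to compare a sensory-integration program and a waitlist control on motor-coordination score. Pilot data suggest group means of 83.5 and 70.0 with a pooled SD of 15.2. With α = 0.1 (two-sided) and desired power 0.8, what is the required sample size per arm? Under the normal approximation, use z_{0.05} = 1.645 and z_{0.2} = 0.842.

n = 16 per group

Cohen's d = |M₁ − M₂| / SD_pooled = |83.5 − 70.0| / 15.2 = 13.5 / 15.2 = 0.888.
For two independent groups with equal n: n = 2·((z_{α/2} + z_β) / d)².
z_{α/2} + z_β = 1.645 + 0.842 = 2.487.
n = 2 × (2.487 / 0.888)² = 2 × 2.801² = 2 × 7.84 = 15.7.
Round up to the next whole participant.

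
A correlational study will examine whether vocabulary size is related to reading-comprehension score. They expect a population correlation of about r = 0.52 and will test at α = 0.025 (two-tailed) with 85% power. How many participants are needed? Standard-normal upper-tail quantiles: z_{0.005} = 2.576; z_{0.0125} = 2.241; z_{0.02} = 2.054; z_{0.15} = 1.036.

Fisher's z: C = ½·ln((1+r)/(1−r)) = ½·ln(3.1667) = 0.5763.
n = ((z_{α/2} + z_β)/C)² + 3.
(2.241 + 1.036) / 0.5763 = 3.277 / 0.5763 = 5.686.
n = 5.686² + 3 = 32.33 + 3 = 35.3.
Round up.

n = 36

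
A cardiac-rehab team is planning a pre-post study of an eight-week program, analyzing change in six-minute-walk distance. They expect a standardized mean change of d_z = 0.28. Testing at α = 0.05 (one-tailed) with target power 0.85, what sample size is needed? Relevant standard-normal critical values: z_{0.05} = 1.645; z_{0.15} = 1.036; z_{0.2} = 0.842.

For a paired (one-sample on differences) test: n = ((z_{α} + z_β) / d)².
z_{α} + z_β = 1.645 + 1.036 = 2.681.
n = (2.681 / 0.28)² = 9.575² = 91.68.
Round up.

n = 92 pairs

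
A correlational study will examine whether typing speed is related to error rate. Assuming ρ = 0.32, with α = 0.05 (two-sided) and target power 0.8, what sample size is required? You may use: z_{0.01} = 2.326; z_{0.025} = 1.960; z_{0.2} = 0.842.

n = 75

Fisher's z: C = ½·ln((1+r)/(1−r)) = ½·ln(1.9412) = 0.3316.
n = ((z_{α/2} + z_β)/C)² + 3.
(1.960 + 0.842) / 0.3316 = 2.802 / 0.3316 = 8.450.
n = 8.450² + 3 = 71.40 + 3 = 74.4.
Round up.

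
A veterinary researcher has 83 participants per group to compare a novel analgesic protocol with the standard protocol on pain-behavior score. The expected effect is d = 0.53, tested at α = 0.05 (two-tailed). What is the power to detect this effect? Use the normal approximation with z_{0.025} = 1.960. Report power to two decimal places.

For two equal groups, power = Φ(d·√(n/2) − z_{α/2}).
d·√(n/2) = 0.53 × √(83/2) = 0.53 × 6.442 = 3.414.
z_β = 3.414 − 1.960 = 1.454.
Power = Φ(1.454) = 0.927.

power ≈ 0.93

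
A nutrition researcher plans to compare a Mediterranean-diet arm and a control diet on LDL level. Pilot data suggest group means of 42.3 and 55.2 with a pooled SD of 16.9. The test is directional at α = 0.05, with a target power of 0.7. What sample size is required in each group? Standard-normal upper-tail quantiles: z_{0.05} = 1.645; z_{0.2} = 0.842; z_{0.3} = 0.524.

n = 17 per group

Cohen's d = |M₁ − M₂| / SD_pooled = |42.3 − 55.2| / 16.9 = 12.9 / 16.9 = 0.763.
For two independent groups with equal n: n = 2·((z_{α} + z_β) / d)².
z_{α} + z_β = 1.645 + 0.524 = 2.169.
n = 2 × (2.169 / 0.763)² = 2 × 2.843² = 2 × 8.08 = 16.2.
Round up to the next whole participant.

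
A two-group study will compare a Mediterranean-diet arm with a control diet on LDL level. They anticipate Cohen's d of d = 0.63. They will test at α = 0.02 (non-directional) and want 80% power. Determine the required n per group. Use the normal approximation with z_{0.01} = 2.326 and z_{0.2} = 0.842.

For two independent groups with equal n: n = 2·((z_{α/2} + z_β) / d)².
z_{α/2} + z_β = 2.326 + 0.842 = 3.168.
n = 2 × (3.168 / 0.63)² = 2 × 5.029² = 2 × 25.29 = 50.6.
Round up to the next whole participant.

n = 51 per group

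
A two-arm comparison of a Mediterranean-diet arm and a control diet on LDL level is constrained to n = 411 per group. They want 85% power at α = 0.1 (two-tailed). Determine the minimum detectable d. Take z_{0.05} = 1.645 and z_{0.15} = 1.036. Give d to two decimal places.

d_min ≈ 0.19

For two independent groups of n = 411 each: d_min = (z_{α/2} + z_β)·√(2/n).
z-sum = 1.645 + 1.036 = 2.681.
d_min = 2.681 × √(2/411) = 2.681 × 0.0698 = 0.187.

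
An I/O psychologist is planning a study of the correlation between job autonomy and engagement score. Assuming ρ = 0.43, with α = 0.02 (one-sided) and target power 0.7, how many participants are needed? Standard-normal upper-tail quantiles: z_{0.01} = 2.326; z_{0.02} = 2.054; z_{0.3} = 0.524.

n = 35

Fisher's z: C = ½·ln((1+r)/(1−r)) = ½·ln(2.5088) = 0.4599.
n = ((z_{α} + z_β)/C)² + 3.
(2.054 + 0.524) / 0.4599 = 2.578 / 0.4599 = 5.606.
n = 5.606² + 3 = 31.42 + 3 = 34.4.
Round up.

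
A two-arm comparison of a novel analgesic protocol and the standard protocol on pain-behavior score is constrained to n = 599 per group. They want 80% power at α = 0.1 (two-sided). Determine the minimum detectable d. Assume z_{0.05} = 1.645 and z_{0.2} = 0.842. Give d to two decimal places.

d_min ≈ 0.14

For two independent groups of n = 599 each: d_min = (z_{α/2} + z_β)·√(2/n).
z-sum = 1.645 + 0.842 = 2.487.
d_min = 2.487 × √(2/599) = 2.487 × 0.0578 = 0.144.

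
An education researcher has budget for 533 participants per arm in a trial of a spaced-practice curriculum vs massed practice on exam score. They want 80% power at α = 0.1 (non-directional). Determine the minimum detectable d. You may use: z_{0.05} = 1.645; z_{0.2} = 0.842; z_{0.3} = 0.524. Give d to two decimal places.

For two independent groups of n = 533 each: d_min = (z_{α/2} + z_β)·√(2/n).
z-sum = 1.645 + 0.842 = 2.487.
d_min = 2.487 × √(2/533) = 2.487 × 0.0613 = 0.152.

d_min ≈ 0.15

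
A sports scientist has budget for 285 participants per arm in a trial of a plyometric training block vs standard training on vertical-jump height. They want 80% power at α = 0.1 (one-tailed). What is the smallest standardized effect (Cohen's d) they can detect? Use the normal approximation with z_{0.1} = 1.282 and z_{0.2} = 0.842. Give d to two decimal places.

For two independent groups of n = 285 each: d_min = (z_{α} + z_β)·√(2/n).
z-sum = 1.282 + 0.842 = 2.124.
d_min = 2.124 × √(2/285) = 2.124 × 0.0838 = 0.178.

d_min ≈ 0.18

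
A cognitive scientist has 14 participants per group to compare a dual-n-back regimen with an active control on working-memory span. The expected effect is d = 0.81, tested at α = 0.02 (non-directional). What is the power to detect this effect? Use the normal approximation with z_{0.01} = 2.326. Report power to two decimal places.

power ≈ 0.43

For two equal groups, power = Φ(d·√(n/2) − z_{α/2}).
d·√(n/2) = 0.81 × √(14/2) = 0.81 × 2.646 = 2.143.
z_β = 2.143 − 2.326 = -0.183.
Power = Φ(-0.183) = 0.427.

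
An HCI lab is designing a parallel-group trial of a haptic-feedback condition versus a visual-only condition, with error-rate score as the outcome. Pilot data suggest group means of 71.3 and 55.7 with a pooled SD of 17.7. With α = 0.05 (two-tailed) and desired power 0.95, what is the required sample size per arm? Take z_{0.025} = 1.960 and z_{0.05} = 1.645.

Cohen's d = |M₁ − M₂| / SD_pooled = |71.3 − 55.7| / 17.7 = 15.6 / 17.7 = 0.881.
For two independent groups with equal n: n = 2·((z_{α/2} + z_β) / d)².
z_{α/2} + z_β = 1.960 + 1.645 = 3.605.
n = 2 × (3.605 / 0.881)² = 2 × 4.092² = 2 × 16.74 = 33.5.
Round up to the next whole participant.

n = 34 per group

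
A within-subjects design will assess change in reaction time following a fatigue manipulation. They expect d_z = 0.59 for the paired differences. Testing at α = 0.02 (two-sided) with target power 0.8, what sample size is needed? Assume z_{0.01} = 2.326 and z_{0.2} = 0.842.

n = 29 pairs

For a paired (one-sample on differences) test: n = ((z_{α/2} + z_β) / d)².
z_{α/2} + z_β = 2.326 + 0.842 = 3.168.
n = (3.168 / 0.59)² = 5.369² = 28.83.
Round up.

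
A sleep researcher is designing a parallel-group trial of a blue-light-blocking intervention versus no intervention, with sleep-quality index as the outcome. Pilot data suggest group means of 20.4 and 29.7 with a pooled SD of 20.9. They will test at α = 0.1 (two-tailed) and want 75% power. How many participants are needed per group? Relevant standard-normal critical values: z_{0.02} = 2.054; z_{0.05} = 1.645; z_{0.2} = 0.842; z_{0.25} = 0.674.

n = 55 per group

Cohen's d = |M₁ − M₂| / SD_pooled = |20.4 − 29.7| / 20.9 = 9.3 / 20.9 = 0.445.
For two independent groups with equal n: n = 2·((z_{α/2} + z_β) / d)².
z_{α/2} + z_β = 1.645 + 0.674 = 2.319.
n = 2 × (2.319 / 0.445)² = 2 × 5.211² = 2 × 27.16 = 54.3.
Round up to the next whole participant.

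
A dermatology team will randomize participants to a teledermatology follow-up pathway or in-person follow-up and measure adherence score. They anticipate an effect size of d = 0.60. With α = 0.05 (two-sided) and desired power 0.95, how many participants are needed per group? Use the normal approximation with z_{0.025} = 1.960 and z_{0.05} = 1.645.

n = 73 per group

For two independent groups with equal n: n = 2·((z_{α/2} + z_β) / d)².
z_{α/2} + z_β = 1.960 + 1.645 = 3.605.
n = 2 × (3.605 / 0.60)² = 2 × 6.008² = 2 × 36.10 = 72.2.
Round up to the next whole participant.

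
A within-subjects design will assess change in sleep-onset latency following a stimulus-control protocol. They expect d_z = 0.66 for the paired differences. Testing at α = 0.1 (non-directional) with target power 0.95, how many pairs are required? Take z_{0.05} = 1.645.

n = 25 pairs

For a paired (one-sample on differences) test: n = ((z_{α/2} + z_β) / d)².
z_{α/2} + z_β = 1.645 + 1.645 = 3.290.
n = (3.290 / 0.66)² = 4.985² = 24.85.
Round up.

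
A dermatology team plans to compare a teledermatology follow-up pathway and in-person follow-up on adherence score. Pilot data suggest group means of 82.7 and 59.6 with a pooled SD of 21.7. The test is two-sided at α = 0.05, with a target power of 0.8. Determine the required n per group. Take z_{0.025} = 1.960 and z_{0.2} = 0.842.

n = 14 per group

Cohen's d = |M₁ − M₂| / SD_pooled = |82.7 − 59.6| / 21.7 = 23.1 / 21.7 = 1.065.
For two independent groups with equal n: n = 2·((z_{α/2} + z_β) / d)².
z_{α/2} + z_β = 1.960 + 0.842 = 2.802.
n = 2 × (2.802 / 1.065)² = 2 × 2.631² = 2 × 6.92 = 13.8.
Round up to the next whole participant.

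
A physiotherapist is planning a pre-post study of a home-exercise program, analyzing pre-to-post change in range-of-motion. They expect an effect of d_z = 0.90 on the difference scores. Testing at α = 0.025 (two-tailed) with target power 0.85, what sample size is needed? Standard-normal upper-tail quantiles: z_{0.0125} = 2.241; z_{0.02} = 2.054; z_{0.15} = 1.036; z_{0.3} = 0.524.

n = 14 pairs

For a paired (one-sample on differences) test: n = ((z_{α/2} + z_β) / d)².
z_{α/2} + z_β = 2.241 + 1.036 = 3.277.
n = (3.277 / 0.90)² = 3.641² = 13.26.
Round up.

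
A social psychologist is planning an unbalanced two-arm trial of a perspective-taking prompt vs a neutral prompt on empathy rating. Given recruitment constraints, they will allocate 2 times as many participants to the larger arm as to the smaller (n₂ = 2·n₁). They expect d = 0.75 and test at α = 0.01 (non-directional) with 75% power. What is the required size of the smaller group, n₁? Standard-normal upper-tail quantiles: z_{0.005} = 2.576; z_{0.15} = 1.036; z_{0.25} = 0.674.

n₁ = 29

With allocation ratio k = n₂/n₁ = 2, Var(x̄₁−x̄₂) = σ²(1/n₁ + 1/(k·n₁)) = σ²·(k+1)/(k·n₁).
So n₁ = (1 + 1/k)·((z_{α/2} + z_β)/d)² = 1.500 × (3.250/0.75)².
n₁ = 1.500 × 18.78 = 28.2.
Round up: n₁ = 29, giving n₂ = 2 × 29 = 58.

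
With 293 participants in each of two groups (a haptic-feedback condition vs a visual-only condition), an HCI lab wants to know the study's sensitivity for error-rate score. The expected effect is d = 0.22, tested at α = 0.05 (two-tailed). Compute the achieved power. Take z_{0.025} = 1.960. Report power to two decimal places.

For two equal groups, power = Φ(d·√(n/2) − z_{α/2}).
d·√(n/2) = 0.22 × √(293/2) = 0.22 × 12.104 = 2.663.
z_β = 2.663 − 1.960 = 0.703.
Power = Φ(0.703) = 0.759.

power ≈ 0.76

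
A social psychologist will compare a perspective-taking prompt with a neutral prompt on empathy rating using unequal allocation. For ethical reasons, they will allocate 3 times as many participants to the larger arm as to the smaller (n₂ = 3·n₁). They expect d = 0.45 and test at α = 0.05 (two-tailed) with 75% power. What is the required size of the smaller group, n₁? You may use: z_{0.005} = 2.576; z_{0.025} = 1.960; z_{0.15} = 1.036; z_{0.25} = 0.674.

n₁ = 46

With allocation ratio k = n₂/n₁ = 3, Var(x̄₁−x̄₂) = σ²(1/n₁ + 1/(k·n₁)) = σ²·(k+1)/(k·n₁).
So n₁ = (1 + 1/k)·((z_{α/2} + z_β)/d)² = 1.333 × (2.634/0.45)².
n₁ = 1.333 × 34.26 = 45.7.
Round up: n₁ = 46, giving n₂ = 3 × 46 = 138.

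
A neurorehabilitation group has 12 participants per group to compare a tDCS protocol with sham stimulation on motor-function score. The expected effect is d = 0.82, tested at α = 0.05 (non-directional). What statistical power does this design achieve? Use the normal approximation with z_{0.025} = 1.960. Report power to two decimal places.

For two equal groups, power = Φ(d·√(n/2) − z_{α/2}).
d·√(n/2) = 0.82 × √(12/2) = 0.82 × 2.449 = 2.009.
z_β = 2.009 − 1.960 = 0.049.
Power = Φ(0.049) = 0.519.

power ≈ 0.52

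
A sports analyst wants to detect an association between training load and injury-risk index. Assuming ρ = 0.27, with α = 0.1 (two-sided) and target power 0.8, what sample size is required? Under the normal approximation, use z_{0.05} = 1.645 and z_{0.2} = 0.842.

Fisher's z: C = ½·ln((1+r)/(1−r)) = ½·ln(1.7397) = 0.2769.
n = ((z_{α/2} + z_β)/C)² + 3.
(1.645 + 0.842) / 0.2769 = 2.487 / 0.2769 = 8.982.
n = 8.982² + 3 = 80.67 + 3 = 83.7.
Round up.

n = 84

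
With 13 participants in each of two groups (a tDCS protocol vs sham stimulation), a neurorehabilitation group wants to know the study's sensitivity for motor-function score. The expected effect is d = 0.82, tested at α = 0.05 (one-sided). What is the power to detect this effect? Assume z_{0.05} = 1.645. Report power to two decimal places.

power ≈ 0.67

For two equal groups, power = Φ(d·√(n/2) − z_{α}).
d·√(n/2) = 0.82 × √(13/2) = 0.82 × 2.550 = 2.091.
z_β = 2.091 − 1.645 = 0.446.
Power = Φ(0.446) = 0.672.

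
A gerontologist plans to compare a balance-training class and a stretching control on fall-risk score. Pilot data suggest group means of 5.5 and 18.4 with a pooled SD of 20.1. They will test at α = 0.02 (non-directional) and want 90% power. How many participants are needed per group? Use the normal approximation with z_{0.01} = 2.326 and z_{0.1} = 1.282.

Cohen's d = |M₁ − M₂| / SD_pooled = |5.5 − 18.4| / 20.1 = 12.9 / 20.1 = 0.642.
For two independent groups with equal n: n = 2·((z_{α/2} + z_β) / d)².
z_{α/2} + z_β = 2.326 + 1.282 = 3.608.
n = 2 × (3.608 / 0.642)² = 2 × 5.620² = 2 × 31.58 = 63.2.
Round up to the next whole participant.

n = 64 per group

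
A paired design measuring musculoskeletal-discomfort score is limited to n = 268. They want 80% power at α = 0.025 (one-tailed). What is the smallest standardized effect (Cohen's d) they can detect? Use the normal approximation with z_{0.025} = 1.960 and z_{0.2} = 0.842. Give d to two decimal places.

d_min ≈ 0.17

For a single sample (or paired design) of n = 268: d_min = (z_{α} + z_β)/√n.
z-sum = 1.960 + 0.842 = 2.802.
d_min = 2.802 / √268 = 2.802 / 16.371 = 0.171.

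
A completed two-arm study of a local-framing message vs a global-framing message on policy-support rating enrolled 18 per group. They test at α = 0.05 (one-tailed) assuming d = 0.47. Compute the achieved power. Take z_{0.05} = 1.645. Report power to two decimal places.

For two equal groups, power = Φ(d·√(n/2) − z_{α}).
d·√(n/2) = 0.47 × √(18/2) = 0.47 × 3.000 = 1.410.
z_β = 1.410 − 1.645 = -0.235.
Power = Φ(-0.235) = 0.407.

power ≈ 0.41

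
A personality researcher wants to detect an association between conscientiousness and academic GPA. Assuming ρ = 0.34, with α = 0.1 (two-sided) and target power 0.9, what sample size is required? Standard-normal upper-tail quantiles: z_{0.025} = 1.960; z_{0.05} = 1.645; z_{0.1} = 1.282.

Fisher's z: C = ½·ln((1+r)/(1−r)) = ½·ln(2.0303) = 0.3541.
n = ((z_{α/2} + z_β)/C)² + 3.
(1.645 + 1.282) / 0.3541 = 2.927 / 0.3541 = 8.266.
n = 8.266² + 3 = 68.33 + 3 = 71.3.
Round up.

n = 72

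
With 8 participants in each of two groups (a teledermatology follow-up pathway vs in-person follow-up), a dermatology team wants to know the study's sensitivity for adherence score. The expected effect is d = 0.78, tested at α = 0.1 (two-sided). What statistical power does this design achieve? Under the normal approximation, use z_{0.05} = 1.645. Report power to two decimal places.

For two equal groups, power = Φ(d·√(n/2) − z_{α/2}).
d·√(n/2) = 0.78 × √(8/2) = 0.78 × 2.000 = 1.560.
z_β = 1.560 − 1.645 = -0.085.
Power = Φ(-0.085) = 0.466.

power ≈ 0.47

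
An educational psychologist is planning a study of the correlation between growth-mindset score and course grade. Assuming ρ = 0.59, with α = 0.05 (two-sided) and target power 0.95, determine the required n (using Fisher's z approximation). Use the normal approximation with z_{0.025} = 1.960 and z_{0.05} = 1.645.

Fisher's z: C = ½·ln((1+r)/(1−r)) = ½·ln(3.8780) = 0.6777.
n = ((z_{α/2} + z_β)/C)² + 3.
(1.960 + 1.645) / 0.6777 = 3.605 / 0.6777 = 5.319.
n = 5.319² + 3 = 28.30 + 3 = 31.3.
Round up.

n = 32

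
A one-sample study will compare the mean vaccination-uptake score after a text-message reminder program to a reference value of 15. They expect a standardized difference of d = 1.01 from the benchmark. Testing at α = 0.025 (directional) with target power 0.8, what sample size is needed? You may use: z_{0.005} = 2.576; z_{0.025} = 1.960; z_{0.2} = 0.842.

For a one-sample test: n = ((z_{α} + z_β) / d)².
z_{α} + z_β = 1.960 + 0.842 = 2.802.
n = (2.802 / 1.01)² = 2.774² = 7.70.
Round up.

n = 8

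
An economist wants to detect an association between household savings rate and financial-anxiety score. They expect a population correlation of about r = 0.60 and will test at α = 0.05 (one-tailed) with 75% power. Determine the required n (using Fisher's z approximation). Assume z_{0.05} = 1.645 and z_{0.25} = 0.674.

Fisher's z: C = ½·ln((1+r)/(1−r)) = ½·ln(4.0000) = 0.6931.
n = ((z_{α} + z_β)/C)² + 3.
(1.645 + 0.674) / 0.6931 = 2.319 / 0.6931 = 3.346.
n = 3.346² + 3 = 11.19 + 3 = 14.2.
Round up.

n = 15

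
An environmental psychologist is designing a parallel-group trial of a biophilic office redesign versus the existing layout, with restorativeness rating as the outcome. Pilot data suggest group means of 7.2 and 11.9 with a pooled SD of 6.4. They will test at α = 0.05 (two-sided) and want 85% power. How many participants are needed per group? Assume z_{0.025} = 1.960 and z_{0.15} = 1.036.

n = 34 per group

Cohen's d = |M₁ − M₂| / SD_pooled = |7.2 − 11.9| / 6.4 = 4.7 / 6.4 = 0.734.
For two independent groups with equal n: n = 2·((z_{α/2} + z_β) / d)².
z_{α/2} + z_β = 1.960 + 1.036 = 2.996.
n = 2 × (2.996 / 0.734)² = 2 × 4.082² = 2 × 16.66 = 33.3.
Round up to the next whole participant.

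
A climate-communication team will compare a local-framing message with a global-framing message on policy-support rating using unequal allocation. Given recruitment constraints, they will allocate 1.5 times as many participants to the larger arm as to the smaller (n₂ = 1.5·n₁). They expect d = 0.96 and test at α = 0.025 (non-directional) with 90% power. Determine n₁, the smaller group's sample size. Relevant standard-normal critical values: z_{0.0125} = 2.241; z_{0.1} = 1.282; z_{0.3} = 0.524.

With allocation ratio k = n₂/n₁ = 1.5, Var(x̄₁−x̄₂) = σ²(1/n₁ + 1/(k·n₁)) = σ²·(k+1)/(k·n₁).
So n₁ = (1 + 1/k)·((z_{α/2} + z_β)/d)² = 1.667 × (3.523/0.96)².
n₁ = 1.667 × 13.47 = 22.4.
Round up: n₁ = 23, giving n₂ = ⌈1.5 × 23⌉ = ⌈34.5⌉ = 35.

n₁ = 23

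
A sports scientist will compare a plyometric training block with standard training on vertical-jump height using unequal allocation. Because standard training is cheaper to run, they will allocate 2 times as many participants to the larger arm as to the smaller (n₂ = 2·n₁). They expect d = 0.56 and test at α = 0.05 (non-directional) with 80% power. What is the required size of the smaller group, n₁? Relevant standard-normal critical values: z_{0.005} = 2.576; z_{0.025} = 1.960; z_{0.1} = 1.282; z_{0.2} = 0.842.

n₁ = 38

With allocation ratio k = n₂/n₁ = 2, Var(x̄₁−x̄₂) = σ²(1/n₁ + 1/(k·n₁)) = σ²·(k+1)/(k·n₁).
So n₁ = (1 + 1/k)·((z_{α/2} + z_β)/d)² = 1.500 × (2.802/0.56)².
n₁ = 1.500 × 25.04 = 37.6.
Round up: n₁ = 38, giving n₂ = 2 × 38 = 76.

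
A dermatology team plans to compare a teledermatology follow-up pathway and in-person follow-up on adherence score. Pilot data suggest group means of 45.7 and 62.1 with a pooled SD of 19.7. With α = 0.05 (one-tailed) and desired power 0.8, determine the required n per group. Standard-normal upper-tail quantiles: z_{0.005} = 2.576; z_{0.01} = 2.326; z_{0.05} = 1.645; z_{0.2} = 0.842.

Cohen's d = |M₁ − M₂| / SD_pooled = |45.7 − 62.1| / 19.7 = 16.4 / 19.7 = 0.832.
For two independent groups with equal n: n = 2·((z_{α} + z_β) / d)².
z_{α} + z_β = 1.645 + 0.842 = 2.487.
n = 2 × (2.487 / 0.832)² = 2 × 2.989² = 2 × 8.94 = 17.9.
Round up to the next whole participant.

n = 18 per group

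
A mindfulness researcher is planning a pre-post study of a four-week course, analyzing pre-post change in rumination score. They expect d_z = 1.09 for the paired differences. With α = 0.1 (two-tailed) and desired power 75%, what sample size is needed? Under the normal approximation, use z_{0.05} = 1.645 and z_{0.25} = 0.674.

n = 5 pairs

For a paired (one-sample on differences) test: n = ((z_{α/2} + z_β) / d)².
z_{α/2} + z_β = 1.645 + 0.674 = 2.319.
n = (2.319 / 1.09)² = 2.128² = 4.53.
Round up.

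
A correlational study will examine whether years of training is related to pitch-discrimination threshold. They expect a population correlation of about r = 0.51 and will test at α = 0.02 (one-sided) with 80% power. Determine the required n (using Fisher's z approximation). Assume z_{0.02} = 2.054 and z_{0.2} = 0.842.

n = 30

Fisher's z: C = ½·ln((1+r)/(1−r)) = ½·ln(3.0816) = 0.5627.
n = ((z_{α} + z_β)/C)² + 3.
(2.054 + 0.842) / 0.5627 = 2.896 / 0.5627 = 5.147.
n = 5.147² + 3 = 26.49 + 3 = 29.5.
Round up.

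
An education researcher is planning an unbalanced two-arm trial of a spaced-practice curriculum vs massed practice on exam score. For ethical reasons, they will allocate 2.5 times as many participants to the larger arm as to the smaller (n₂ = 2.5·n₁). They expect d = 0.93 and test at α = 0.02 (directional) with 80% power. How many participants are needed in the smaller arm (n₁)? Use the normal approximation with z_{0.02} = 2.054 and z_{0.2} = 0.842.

n₁ = 14

With allocation ratio k = n₂/n₁ = 2.5, Var(x̄₁−x̄₂) = σ²(1/n₁ + 1/(k·n₁)) = σ²·(k+1)/(k·n₁).
So n₁ = (1 + 1/k)·((z_{α} + z_β)/d)² = 1.400 × (2.896/0.93)².
n₁ = 1.400 × 9.70 = 13.6.
Round up: n₁ = 14, giving n₂ = 2.5 × 14 = 35.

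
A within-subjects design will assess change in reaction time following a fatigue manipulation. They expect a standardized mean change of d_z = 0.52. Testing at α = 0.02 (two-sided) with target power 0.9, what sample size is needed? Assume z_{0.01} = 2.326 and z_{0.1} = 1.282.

n = 49 pairs

For a paired (one-sample on differences) test: n = ((z_{α/2} + z_β) / d)².
z_{α/2} + z_β = 2.326 + 1.282 = 3.608.
n = (3.608 / 0.52)² = 6.938² = 48.14.
Round up.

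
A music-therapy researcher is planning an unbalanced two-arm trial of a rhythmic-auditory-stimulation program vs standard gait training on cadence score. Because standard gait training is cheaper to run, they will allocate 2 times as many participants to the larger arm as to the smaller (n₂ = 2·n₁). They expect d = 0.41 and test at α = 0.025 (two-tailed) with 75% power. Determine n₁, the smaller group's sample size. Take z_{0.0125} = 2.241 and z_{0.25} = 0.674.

n₁ = 76

With allocation ratio k = n₂/n₁ = 2, Var(x̄₁−x̄₂) = σ²(1/n₁ + 1/(k·n₁)) = σ²·(k+1)/(k·n₁).
So n₁ = (1 + 1/k)·((z_{α/2} + z_β)/d)² = 1.500 × (2.915/0.41)².
n₁ = 1.500 × 50.55 = 75.8.
Round up: n₁ = 76, giving n₂ = 2 × 76 = 152.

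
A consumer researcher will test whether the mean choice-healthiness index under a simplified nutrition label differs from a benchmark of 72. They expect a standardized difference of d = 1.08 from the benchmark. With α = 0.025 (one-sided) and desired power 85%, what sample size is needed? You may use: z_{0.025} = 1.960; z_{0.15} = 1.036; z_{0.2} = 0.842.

n = 8

For a one-sample test: n = ((z_{α} + z_β) / d)².
z_{α} + z_β = 1.960 + 1.036 = 2.996.
n = (2.996 / 1.08)² = 2.774² = 7.70.
Round up.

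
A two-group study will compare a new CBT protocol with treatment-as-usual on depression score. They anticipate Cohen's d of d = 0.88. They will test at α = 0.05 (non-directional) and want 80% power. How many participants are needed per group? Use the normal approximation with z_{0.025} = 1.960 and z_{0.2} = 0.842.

For two independent groups with equal n: n = 2·((z_{α/2} + z_β) / d)².
z_{α/2} + z_β = 1.960 + 0.842 = 2.802.
n = 2 × (2.802 / 0.88)² = 2 × 3.184² = 2 × 10.14 = 20.3.
Round up to the next whole participant.

n = 21 per group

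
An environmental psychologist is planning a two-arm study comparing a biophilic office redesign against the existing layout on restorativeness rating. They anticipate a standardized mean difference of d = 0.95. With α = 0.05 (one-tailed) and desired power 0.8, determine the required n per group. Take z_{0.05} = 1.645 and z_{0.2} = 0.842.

n = 14 per group

For two independent groups with equal n: n = 2·((z_{α} + z_β) / d)².
z_{α} + z_β = 1.645 + 0.842 = 2.487.
n = 2 × (2.487 / 0.95)² = 2 × 2.618² = 2 × 6.85 = 13.7.
Round up to the next whole participant.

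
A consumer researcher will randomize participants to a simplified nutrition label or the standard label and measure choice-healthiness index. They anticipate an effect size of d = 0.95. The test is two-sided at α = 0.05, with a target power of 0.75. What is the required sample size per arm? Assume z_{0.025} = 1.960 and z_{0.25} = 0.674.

n = 16 per group

For two independent groups with equal n: n = 2·((z_{α/2} + z_β) / d)².
z_{α/2} + z_β = 1.960 + 0.674 = 2.634.
n = 2 × (2.634 / 0.95)² = 2 × 2.773² = 2 × 7.69 = 15.4.
Round up to the next whole participant.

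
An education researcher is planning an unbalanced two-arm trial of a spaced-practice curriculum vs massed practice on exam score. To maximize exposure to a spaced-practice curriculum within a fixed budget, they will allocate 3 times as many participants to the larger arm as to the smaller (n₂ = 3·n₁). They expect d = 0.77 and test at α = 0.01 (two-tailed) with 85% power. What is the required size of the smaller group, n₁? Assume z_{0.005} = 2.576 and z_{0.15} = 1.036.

With allocation ratio k = n₂/n₁ = 3, Var(x̄₁−x̄₂) = σ²(1/n₁ + 1/(k·n₁)) = σ²·(k+1)/(k·n₁).
So n₁ = (1 + 1/k)·((z_{α/2} + z_β)/d)² = 1.333 × (3.612/0.77)².
n₁ = 1.333 × 22.00 = 29.3.
Round up: n₁ = 30, giving n₂ = 3 × 30 = 90.

n₁ = 30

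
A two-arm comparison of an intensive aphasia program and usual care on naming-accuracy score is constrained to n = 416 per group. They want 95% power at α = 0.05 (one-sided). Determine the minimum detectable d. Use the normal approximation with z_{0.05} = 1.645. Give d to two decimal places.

d_min ≈ 0.23

For two independent groups of n = 416 each: d_min = (z_{α} + z_β)·√(2/n).
z-sum = 1.645 + 1.645 = 3.290.
d_min = 3.290 × √(2/416) = 3.290 × 0.0693 = 0.228.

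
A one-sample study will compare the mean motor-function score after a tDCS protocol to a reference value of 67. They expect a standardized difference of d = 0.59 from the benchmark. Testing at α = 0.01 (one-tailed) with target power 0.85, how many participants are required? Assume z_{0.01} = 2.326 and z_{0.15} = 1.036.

For a one-sample test: n = ((z_{α} + z_β) / d)².
z_{α} + z_β = 2.326 + 1.036 = 3.362.
n = (3.362 / 0.59)² = 5.698² = 32.47.
Round up.

n = 33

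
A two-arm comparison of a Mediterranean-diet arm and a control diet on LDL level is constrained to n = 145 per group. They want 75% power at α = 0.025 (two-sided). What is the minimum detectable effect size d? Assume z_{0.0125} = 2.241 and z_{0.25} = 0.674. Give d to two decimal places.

For two independent groups of n = 145 each: d_min = (z_{α/2} + z_β)·√(2/n).
z-sum = 2.241 + 0.674 = 2.915.
d_min = 2.915 × √(2/145) = 2.915 × 0.1174 = 0.342.

d_min ≈ 0.34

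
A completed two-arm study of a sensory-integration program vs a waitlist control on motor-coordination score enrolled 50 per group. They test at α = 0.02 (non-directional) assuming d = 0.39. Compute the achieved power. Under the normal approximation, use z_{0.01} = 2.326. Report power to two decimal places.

power ≈ 0.35

For two equal groups, power = Φ(d·√(n/2) − z_{α/2}).
d·√(n/2) = 0.39 × √(50/2) = 0.39 × 5.000 = 1.950.
z_β = 1.950 − 2.326 = -0.376.
Power = Φ(-0.376) = 0.353.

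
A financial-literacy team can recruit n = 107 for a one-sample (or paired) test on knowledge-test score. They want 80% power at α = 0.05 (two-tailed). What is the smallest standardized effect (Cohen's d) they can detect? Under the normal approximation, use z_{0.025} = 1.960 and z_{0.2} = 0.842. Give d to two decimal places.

For a single sample (or paired design) of n = 107: d_min = (z_{α/2} + z_β)/√n.
z-sum = 1.960 + 0.842 = 2.802.
d_min = 2.802 / √107 = 2.802 / 10.344 = 0.271.

d_min ≈ 0.27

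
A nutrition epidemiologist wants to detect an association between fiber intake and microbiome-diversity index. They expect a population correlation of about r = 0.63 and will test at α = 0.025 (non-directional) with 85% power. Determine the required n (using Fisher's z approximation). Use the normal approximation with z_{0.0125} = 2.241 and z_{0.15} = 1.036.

Fisher's z: C = ½·ln((1+r)/(1−r)) = ½·ln(4.4054) = 0.7414.
n = ((z_{α/2} + z_β)/C)² + 3.
(2.241 + 1.036) / 0.7414 = 3.277 / 0.7414 = 4.420.
n = 4.420² + 3 = 19.54 + 3 = 22.5.
Round up.

n = 23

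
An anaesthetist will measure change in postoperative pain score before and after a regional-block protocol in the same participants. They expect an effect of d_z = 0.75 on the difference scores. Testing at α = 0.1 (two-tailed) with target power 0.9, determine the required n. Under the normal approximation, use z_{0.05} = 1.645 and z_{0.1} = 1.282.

For a paired (one-sample on differences) test: n = ((z_{α/2} + z_β) / d)².
z_{α/2} + z_β = 1.645 + 1.282 = 2.927.
n = (2.927 / 0.75)² = 3.903² = 15.23.
Round up.

n = 16 pairs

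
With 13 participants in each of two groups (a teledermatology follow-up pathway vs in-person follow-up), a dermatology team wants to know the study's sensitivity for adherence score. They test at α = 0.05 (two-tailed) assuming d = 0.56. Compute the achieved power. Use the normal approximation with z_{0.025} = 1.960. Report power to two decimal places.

For two equal groups, power = Φ(d·√(n/2) − z_{α/2}).
d·√(n/2) = 0.56 × √(13/2) = 0.56 × 2.550 = 1.428.
z_β = 1.428 − 1.960 = -0.532.
Power = Φ(-0.532) = 0.297.

power ≈ 0.30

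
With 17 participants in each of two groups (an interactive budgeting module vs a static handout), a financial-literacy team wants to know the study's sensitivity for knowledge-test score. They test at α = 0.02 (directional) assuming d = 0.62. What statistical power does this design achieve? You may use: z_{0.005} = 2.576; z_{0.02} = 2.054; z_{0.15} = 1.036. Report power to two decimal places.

For two equal groups, power = Φ(d·√(n/2) − z_{α}).
d·√(n/2) = 0.62 × √(17/2) = 0.62 × 2.915 = 1.808.
z_β = 1.808 − 2.054 = -0.246.
Power = Φ(-0.246) = 0.403.

power ≈ 0.40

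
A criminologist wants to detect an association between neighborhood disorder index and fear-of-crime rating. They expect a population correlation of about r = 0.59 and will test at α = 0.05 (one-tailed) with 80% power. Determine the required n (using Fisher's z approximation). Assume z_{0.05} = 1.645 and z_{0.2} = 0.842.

Fisher's z: C = ½·ln((1+r)/(1−r)) = ½·ln(3.8780) = 0.6777.
n = ((z_{α} + z_β)/C)² + 3.
(1.645 + 0.842) / 0.6777 = 2.487 / 0.6777 = 3.670.
n = 3.670² + 3 = 13.47 + 3 = 16.5.
Round up.

n = 17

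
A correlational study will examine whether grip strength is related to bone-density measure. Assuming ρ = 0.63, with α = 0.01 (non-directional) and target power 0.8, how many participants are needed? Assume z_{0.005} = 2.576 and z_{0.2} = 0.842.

n = 25

Fisher's z: C = ½·ln((1+r)/(1−r)) = ½·ln(4.4054) = 0.7414.
n = ((z_{α/2} + z_β)/C)² + 3.
(2.576 + 0.842) / 0.7414 = 3.418 / 0.7414 = 4.610.
n = 4.610² + 3 = 21.25 + 3 = 24.3.
Round up.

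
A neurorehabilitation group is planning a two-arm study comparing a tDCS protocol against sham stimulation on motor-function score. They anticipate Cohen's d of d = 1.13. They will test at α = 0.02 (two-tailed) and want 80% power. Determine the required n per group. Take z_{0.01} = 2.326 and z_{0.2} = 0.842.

For two independent groups with equal n: n = 2·((z_{α/2} + z_β) / d)².
z_{α/2} + z_β = 2.326 + 0.842 = 3.168.
n = 2 × (3.168 / 1.13)² = 2 × 2.804² = 2 × 7.86 = 15.7.
Round up to the next whole participant.

n = 16 per group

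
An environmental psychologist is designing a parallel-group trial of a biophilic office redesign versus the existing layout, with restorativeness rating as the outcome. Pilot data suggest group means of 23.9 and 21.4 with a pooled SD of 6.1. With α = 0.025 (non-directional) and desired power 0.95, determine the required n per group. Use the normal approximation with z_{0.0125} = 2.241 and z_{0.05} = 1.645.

Cohen's d = |M₁ − M₂| / SD_pooled = |23.9 − 21.4| / 6.1 = 2.5 / 6.1 = 0.410.
For two independent groups with equal n: n = 2·((z_{α/2} + z_β) / d)².
z_{α/2} + z_β = 2.241 + 1.645 = 3.886.
n = 2 × (3.886 / 0.410)² = 2 × 9.478² = 2 × 89.83 = 179.7.
Round up to the next whole participant.

n = 180 per group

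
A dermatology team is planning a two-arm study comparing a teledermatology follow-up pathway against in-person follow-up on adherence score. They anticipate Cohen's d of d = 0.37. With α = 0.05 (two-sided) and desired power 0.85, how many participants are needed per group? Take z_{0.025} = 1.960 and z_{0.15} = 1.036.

n = 132 per group

For two independent groups with equal n: n = 2·((z_{α/2} + z_β) / d)².
z_{α/2} + z_β = 1.960 + 1.036 = 2.996.
n = 2 × (2.996 / 0.37)² = 2 × 8.097² = 2 × 65.57 = 131.1.
Round up to the next whole participant.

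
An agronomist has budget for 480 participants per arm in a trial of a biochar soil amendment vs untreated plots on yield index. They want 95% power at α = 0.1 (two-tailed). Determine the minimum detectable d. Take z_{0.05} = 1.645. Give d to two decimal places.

For two independent groups of n = 480 each: d_min = (z_{α/2} + z_β)·√(2/n).
z-sum = 1.645 + 1.645 = 3.290.
d_min = 3.290 × √(2/480) = 3.290 × 0.0645 = 0.212.

d_min ≈ 0.21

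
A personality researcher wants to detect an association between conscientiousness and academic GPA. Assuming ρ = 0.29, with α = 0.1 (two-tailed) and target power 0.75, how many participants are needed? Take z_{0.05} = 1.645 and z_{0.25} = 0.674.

n = 64

Fisher's z: C = ½·ln((1+r)/(1−r)) = ½·ln(1.8169) = 0.2986.
n = ((z_{α/2} + z_β)/C)² + 3.
(1.645 + 0.674) / 0.2986 = 2.319 / 0.2986 = 7.766.
n = 7.766² + 3 = 60.31 + 3 = 63.3.
Round up.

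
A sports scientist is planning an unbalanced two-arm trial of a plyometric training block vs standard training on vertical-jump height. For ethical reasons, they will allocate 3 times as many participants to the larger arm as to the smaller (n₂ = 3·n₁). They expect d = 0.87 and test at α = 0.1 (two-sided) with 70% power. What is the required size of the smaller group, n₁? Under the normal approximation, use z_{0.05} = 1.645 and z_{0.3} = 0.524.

n₁ = 9

With allocation ratio k = n₂/n₁ = 3, Var(x̄₁−x̄₂) = σ²(1/n₁ + 1/(k·n₁)) = σ²·(k+1)/(k·n₁).
So n₁ = (1 + 1/k)·((z_{α/2} + z_β)/d)² = 1.333 × (2.169/0.87)².
n₁ = 1.333 × 6.22 = 8.3.
Round up: n₁ = 9, giving n₂ = 3 × 9 = 27.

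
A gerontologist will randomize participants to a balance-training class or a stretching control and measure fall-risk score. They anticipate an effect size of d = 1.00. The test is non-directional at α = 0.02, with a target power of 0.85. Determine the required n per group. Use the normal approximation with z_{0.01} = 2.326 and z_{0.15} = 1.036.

n = 23 per group

For two independent groups with equal n: n = 2·((z_{α/2} + z_β) / d)².
z_{α/2} + z_β = 2.326 + 1.036 = 3.362.
n = 2 × (3.362 / 1.00)² = 2 × 3.362² = 2 × 11.30 = 22.6.
Round up to the next whole participant.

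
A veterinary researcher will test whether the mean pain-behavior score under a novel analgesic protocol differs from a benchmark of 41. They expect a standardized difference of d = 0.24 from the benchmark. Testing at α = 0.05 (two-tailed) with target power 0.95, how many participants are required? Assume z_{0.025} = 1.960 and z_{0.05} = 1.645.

n = 226

For a one-sample test: n = ((z_{α/2} + z_β) / d)².
z_{α/2} + z_β = 1.960 + 1.645 = 3.605.
n = (3.605 / 0.24)² = 15.021² = 225.63.
Round up.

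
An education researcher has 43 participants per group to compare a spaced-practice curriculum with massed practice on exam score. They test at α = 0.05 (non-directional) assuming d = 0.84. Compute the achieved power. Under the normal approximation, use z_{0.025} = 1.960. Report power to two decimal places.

power ≈ 0.97

For two equal groups, power = Φ(d·√(n/2) − z_{α/2}).
d·√(n/2) = 0.84 × √(43/2) = 0.84 × 4.637 = 3.895.
z_β = 3.895 − 1.960 = 1.935.
Power = Φ(1.935) = 0.973.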